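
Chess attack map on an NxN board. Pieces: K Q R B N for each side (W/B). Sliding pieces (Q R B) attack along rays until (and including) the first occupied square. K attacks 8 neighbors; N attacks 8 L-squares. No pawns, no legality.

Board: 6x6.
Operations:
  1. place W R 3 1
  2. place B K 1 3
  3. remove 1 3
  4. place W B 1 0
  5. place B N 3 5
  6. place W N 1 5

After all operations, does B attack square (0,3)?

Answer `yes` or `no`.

Answer: no

Derivation:
Op 1: place WR@(3,1)
Op 2: place BK@(1,3)
Op 3: remove (1,3)
Op 4: place WB@(1,0)
Op 5: place BN@(3,5)
Op 6: place WN@(1,5)
Per-piece attacks for B:
  BN@(3,5): attacks (4,3) (5,4) (2,3) (1,4)
B attacks (0,3): no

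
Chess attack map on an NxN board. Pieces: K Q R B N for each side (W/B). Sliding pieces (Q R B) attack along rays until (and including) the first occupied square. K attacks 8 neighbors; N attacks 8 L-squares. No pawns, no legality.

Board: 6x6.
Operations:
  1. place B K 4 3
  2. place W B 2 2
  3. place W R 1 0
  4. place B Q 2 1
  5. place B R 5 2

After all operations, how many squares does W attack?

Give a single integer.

Answer: 15

Derivation:
Op 1: place BK@(4,3)
Op 2: place WB@(2,2)
Op 3: place WR@(1,0)
Op 4: place BQ@(2,1)
Op 5: place BR@(5,2)
Per-piece attacks for W:
  WR@(1,0): attacks (1,1) (1,2) (1,3) (1,4) (1,5) (2,0) (3,0) (4,0) (5,0) (0,0)
  WB@(2,2): attacks (3,3) (4,4) (5,5) (3,1) (4,0) (1,3) (0,4) (1,1) (0,0)
Union (15 distinct): (0,0) (0,4) (1,1) (1,2) (1,3) (1,4) (1,5) (2,0) (3,0) (3,1) (3,3) (4,0) (4,4) (5,0) (5,5)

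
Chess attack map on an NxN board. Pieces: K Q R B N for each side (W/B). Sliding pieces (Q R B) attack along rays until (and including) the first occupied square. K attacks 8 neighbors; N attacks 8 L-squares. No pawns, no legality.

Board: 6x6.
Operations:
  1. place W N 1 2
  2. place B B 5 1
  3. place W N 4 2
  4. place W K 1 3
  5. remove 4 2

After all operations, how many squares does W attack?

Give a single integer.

Answer: 12

Derivation:
Op 1: place WN@(1,2)
Op 2: place BB@(5,1)
Op 3: place WN@(4,2)
Op 4: place WK@(1,3)
Op 5: remove (4,2)
Per-piece attacks for W:
  WN@(1,2): attacks (2,4) (3,3) (0,4) (2,0) (3,1) (0,0)
  WK@(1,3): attacks (1,4) (1,2) (2,3) (0,3) (2,4) (2,2) (0,4) (0,2)
Union (12 distinct): (0,0) (0,2) (0,3) (0,4) (1,2) (1,4) (2,0) (2,2) (2,3) (2,4) (3,1) (3,3)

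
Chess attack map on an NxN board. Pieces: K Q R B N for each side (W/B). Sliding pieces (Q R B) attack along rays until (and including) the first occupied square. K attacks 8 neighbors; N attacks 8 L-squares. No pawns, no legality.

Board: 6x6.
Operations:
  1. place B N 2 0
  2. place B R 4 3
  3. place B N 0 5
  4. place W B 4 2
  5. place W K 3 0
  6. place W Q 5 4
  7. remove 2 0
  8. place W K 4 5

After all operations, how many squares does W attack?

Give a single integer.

Op 1: place BN@(2,0)
Op 2: place BR@(4,3)
Op 3: place BN@(0,5)
Op 4: place WB@(4,2)
Op 5: place WK@(3,0)
Op 6: place WQ@(5,4)
Op 7: remove (2,0)
Op 8: place WK@(4,5)
Per-piece attacks for W:
  WK@(3,0): attacks (3,1) (4,0) (2,0) (4,1) (2,1)
  WB@(4,2): attacks (5,3) (5,1) (3,3) (2,4) (1,5) (3,1) (2,0)
  WK@(4,5): attacks (4,4) (5,5) (3,5) (5,4) (3,4)
  WQ@(5,4): attacks (5,5) (5,3) (5,2) (5,1) (5,0) (4,4) (3,4) (2,4) (1,4) (0,4) (4,5) (4,3) [ray(-1,1) blocked at (4,5); ray(-1,-1) blocked at (4,3)]
Union (21 distinct): (0,4) (1,4) (1,5) (2,0) (2,1) (2,4) (3,1) (3,3) (3,4) (3,5) (4,0) (4,1) (4,3) (4,4) (4,5) (5,0) (5,1) (5,2) (5,3) (5,4) (5,5)

Answer: 21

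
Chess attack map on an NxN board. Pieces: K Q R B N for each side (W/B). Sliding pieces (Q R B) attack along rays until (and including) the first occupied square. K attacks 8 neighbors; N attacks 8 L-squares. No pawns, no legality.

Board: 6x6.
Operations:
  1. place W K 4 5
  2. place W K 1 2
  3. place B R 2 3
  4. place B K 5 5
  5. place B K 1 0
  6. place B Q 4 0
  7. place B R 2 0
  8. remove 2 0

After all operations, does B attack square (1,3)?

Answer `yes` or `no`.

Answer: yes

Derivation:
Op 1: place WK@(4,5)
Op 2: place WK@(1,2)
Op 3: place BR@(2,3)
Op 4: place BK@(5,5)
Op 5: place BK@(1,0)
Op 6: place BQ@(4,0)
Op 7: place BR@(2,0)
Op 8: remove (2,0)
Per-piece attacks for B:
  BK@(1,0): attacks (1,1) (2,0) (0,0) (2,1) (0,1)
  BR@(2,3): attacks (2,4) (2,5) (2,2) (2,1) (2,0) (3,3) (4,3) (5,3) (1,3) (0,3)
  BQ@(4,0): attacks (4,1) (4,2) (4,3) (4,4) (4,5) (5,0) (3,0) (2,0) (1,0) (5,1) (3,1) (2,2) (1,3) (0,4) [ray(0,1) blocked at (4,5); ray(-1,0) blocked at (1,0)]
  BK@(5,5): attacks (5,4) (4,5) (4,4)
B attacks (1,3): yes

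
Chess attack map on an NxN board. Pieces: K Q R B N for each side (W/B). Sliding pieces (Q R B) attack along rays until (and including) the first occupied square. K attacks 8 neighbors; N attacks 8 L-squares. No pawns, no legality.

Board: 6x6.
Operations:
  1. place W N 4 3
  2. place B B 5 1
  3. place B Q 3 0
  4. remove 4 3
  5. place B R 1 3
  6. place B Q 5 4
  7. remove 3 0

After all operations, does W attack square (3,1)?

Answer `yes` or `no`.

Answer: no

Derivation:
Op 1: place WN@(4,3)
Op 2: place BB@(5,1)
Op 3: place BQ@(3,0)
Op 4: remove (4,3)
Op 5: place BR@(1,3)
Op 6: place BQ@(5,4)
Op 7: remove (3,0)
Per-piece attacks for W:
W attacks (3,1): no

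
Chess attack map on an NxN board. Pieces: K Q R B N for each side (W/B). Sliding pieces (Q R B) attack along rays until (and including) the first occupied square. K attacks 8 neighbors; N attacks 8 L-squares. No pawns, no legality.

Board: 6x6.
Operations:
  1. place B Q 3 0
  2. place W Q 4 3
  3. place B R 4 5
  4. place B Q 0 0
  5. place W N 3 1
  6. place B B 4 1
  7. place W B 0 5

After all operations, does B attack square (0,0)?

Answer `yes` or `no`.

Answer: yes

Derivation:
Op 1: place BQ@(3,0)
Op 2: place WQ@(4,3)
Op 3: place BR@(4,5)
Op 4: place BQ@(0,0)
Op 5: place WN@(3,1)
Op 6: place BB@(4,1)
Op 7: place WB@(0,5)
Per-piece attacks for B:
  BQ@(0,0): attacks (0,1) (0,2) (0,3) (0,4) (0,5) (1,0) (2,0) (3,0) (1,1) (2,2) (3,3) (4,4) (5,5) [ray(0,1) blocked at (0,5); ray(1,0) blocked at (3,0)]
  BQ@(3,0): attacks (3,1) (4,0) (5,0) (2,0) (1,0) (0,0) (4,1) (2,1) (1,2) (0,3) [ray(0,1) blocked at (3,1); ray(-1,0) blocked at (0,0); ray(1,1) blocked at (4,1)]
  BB@(4,1): attacks (5,2) (5,0) (3,2) (2,3) (1,4) (0,5) (3,0) [ray(-1,1) blocked at (0,5); ray(-1,-1) blocked at (3,0)]
  BR@(4,5): attacks (4,4) (4,3) (5,5) (3,5) (2,5) (1,5) (0,5) [ray(0,-1) blocked at (4,3); ray(-1,0) blocked at (0,5)]
B attacks (0,0): yes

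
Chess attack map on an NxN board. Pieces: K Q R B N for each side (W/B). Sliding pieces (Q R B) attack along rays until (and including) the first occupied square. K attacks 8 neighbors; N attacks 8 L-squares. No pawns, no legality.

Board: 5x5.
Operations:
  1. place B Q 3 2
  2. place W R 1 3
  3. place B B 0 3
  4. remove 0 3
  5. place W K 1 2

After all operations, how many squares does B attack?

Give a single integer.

Answer: 13

Derivation:
Op 1: place BQ@(3,2)
Op 2: place WR@(1,3)
Op 3: place BB@(0,3)
Op 4: remove (0,3)
Op 5: place WK@(1,2)
Per-piece attacks for B:
  BQ@(3,2): attacks (3,3) (3,4) (3,1) (3,0) (4,2) (2,2) (1,2) (4,3) (4,1) (2,3) (1,4) (2,1) (1,0) [ray(-1,0) blocked at (1,2)]
Union (13 distinct): (1,0) (1,2) (1,4) (2,1) (2,2) (2,3) (3,0) (3,1) (3,3) (3,4) (4,1) (4,2) (4,3)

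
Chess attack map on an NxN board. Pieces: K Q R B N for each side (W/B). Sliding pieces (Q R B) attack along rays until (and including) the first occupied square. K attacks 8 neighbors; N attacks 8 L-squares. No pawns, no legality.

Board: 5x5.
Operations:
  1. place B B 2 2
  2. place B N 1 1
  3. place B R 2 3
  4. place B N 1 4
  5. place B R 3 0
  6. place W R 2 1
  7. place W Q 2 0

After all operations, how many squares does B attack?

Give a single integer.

Op 1: place BB@(2,2)
Op 2: place BN@(1,1)
Op 3: place BR@(2,3)
Op 4: place BN@(1,4)
Op 5: place BR@(3,0)
Op 6: place WR@(2,1)
Op 7: place WQ@(2,0)
Per-piece attacks for B:
  BN@(1,1): attacks (2,3) (3,2) (0,3) (3,0)
  BN@(1,4): attacks (2,2) (3,3) (0,2)
  BB@(2,2): attacks (3,3) (4,4) (3,1) (4,0) (1,3) (0,4) (1,1) [ray(-1,-1) blocked at (1,1)]
  BR@(2,3): attacks (2,4) (2,2) (3,3) (4,3) (1,3) (0,3) [ray(0,-1) blocked at (2,2)]
  BR@(3,0): attacks (3,1) (3,2) (3,3) (3,4) (4,0) (2,0) [ray(-1,0) blocked at (2,0)]
Union (17 distinct): (0,2) (0,3) (0,4) (1,1) (1,3) (2,0) (2,2) (2,3) (2,4) (3,0) (3,1) (3,2) (3,3) (3,4) (4,0) (4,3) (4,4)

Answer: 17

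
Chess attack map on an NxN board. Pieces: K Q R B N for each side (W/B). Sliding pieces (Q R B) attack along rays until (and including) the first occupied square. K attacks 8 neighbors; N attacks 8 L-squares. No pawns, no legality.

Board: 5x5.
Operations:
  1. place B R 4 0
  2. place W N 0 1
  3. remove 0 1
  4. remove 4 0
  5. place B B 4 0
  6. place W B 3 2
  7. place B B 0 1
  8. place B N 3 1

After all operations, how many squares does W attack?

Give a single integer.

Answer: 6

Derivation:
Op 1: place BR@(4,0)
Op 2: place WN@(0,1)
Op 3: remove (0,1)
Op 4: remove (4,0)
Op 5: place BB@(4,0)
Op 6: place WB@(3,2)
Op 7: place BB@(0,1)
Op 8: place BN@(3,1)
Per-piece attacks for W:
  WB@(3,2): attacks (4,3) (4,1) (2,3) (1,4) (2,1) (1,0)
Union (6 distinct): (1,0) (1,4) (2,1) (2,3) (4,1) (4,3)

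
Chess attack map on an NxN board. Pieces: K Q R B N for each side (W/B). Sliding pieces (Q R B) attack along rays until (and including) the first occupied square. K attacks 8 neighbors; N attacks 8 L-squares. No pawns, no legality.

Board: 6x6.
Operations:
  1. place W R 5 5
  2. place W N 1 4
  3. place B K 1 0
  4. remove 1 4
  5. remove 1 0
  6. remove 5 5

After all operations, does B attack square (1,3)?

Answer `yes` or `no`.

Op 1: place WR@(5,5)
Op 2: place WN@(1,4)
Op 3: place BK@(1,0)
Op 4: remove (1,4)
Op 5: remove (1,0)
Op 6: remove (5,5)
Per-piece attacks for B:
B attacks (1,3): no

Answer: no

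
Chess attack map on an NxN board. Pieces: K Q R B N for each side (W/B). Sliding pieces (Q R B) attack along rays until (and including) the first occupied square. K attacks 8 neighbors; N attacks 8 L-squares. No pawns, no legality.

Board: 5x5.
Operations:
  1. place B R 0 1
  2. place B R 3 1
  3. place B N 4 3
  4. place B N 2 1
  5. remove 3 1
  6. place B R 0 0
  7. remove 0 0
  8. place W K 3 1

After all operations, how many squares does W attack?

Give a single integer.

Answer: 8

Derivation:
Op 1: place BR@(0,1)
Op 2: place BR@(3,1)
Op 3: place BN@(4,3)
Op 4: place BN@(2,1)
Op 5: remove (3,1)
Op 6: place BR@(0,0)
Op 7: remove (0,0)
Op 8: place WK@(3,1)
Per-piece attacks for W:
  WK@(3,1): attacks (3,2) (3,0) (4,1) (2,1) (4,2) (4,0) (2,2) (2,0)
Union (8 distinct): (2,0) (2,1) (2,2) (3,0) (3,2) (4,0) (4,1) (4,2)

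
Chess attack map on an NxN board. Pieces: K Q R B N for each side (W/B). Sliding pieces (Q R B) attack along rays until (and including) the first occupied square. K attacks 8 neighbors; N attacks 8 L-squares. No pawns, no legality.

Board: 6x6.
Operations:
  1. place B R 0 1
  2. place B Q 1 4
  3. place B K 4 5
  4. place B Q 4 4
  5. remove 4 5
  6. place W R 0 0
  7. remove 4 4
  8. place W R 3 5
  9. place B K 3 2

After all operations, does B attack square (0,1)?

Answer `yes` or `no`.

Answer: no

Derivation:
Op 1: place BR@(0,1)
Op 2: place BQ@(1,4)
Op 3: place BK@(4,5)
Op 4: place BQ@(4,4)
Op 5: remove (4,5)
Op 6: place WR@(0,0)
Op 7: remove (4,4)
Op 8: place WR@(3,5)
Op 9: place BK@(3,2)
Per-piece attacks for B:
  BR@(0,1): attacks (0,2) (0,3) (0,4) (0,5) (0,0) (1,1) (2,1) (3,1) (4,1) (5,1) [ray(0,-1) blocked at (0,0)]
  BQ@(1,4): attacks (1,5) (1,3) (1,2) (1,1) (1,0) (2,4) (3,4) (4,4) (5,4) (0,4) (2,5) (2,3) (3,2) (0,5) (0,3) [ray(1,-1) blocked at (3,2)]
  BK@(3,2): attacks (3,3) (3,1) (4,2) (2,2) (4,3) (4,1) (2,3) (2,1)
B attacks (0,1): no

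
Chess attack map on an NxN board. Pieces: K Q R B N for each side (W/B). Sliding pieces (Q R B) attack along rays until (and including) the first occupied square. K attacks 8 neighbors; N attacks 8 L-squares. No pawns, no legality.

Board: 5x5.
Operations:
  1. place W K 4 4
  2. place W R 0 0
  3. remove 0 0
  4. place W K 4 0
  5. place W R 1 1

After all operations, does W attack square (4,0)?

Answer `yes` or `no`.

Op 1: place WK@(4,4)
Op 2: place WR@(0,0)
Op 3: remove (0,0)
Op 4: place WK@(4,0)
Op 5: place WR@(1,1)
Per-piece attacks for W:
  WR@(1,1): attacks (1,2) (1,3) (1,4) (1,0) (2,1) (3,1) (4,1) (0,1)
  WK@(4,0): attacks (4,1) (3,0) (3,1)
  WK@(4,4): attacks (4,3) (3,4) (3,3)
W attacks (4,0): no

Answer: no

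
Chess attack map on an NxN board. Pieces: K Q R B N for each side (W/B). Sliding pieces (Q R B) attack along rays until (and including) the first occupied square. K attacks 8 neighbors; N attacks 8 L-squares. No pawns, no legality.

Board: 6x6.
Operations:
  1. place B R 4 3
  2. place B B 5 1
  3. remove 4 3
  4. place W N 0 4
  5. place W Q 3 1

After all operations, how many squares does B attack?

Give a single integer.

Answer: 5

Derivation:
Op 1: place BR@(4,3)
Op 2: place BB@(5,1)
Op 3: remove (4,3)
Op 4: place WN@(0,4)
Op 5: place WQ@(3,1)
Per-piece attacks for B:
  BB@(5,1): attacks (4,2) (3,3) (2,4) (1,5) (4,0)
Union (5 distinct): (1,5) (2,4) (3,3) (4,0) (4,2)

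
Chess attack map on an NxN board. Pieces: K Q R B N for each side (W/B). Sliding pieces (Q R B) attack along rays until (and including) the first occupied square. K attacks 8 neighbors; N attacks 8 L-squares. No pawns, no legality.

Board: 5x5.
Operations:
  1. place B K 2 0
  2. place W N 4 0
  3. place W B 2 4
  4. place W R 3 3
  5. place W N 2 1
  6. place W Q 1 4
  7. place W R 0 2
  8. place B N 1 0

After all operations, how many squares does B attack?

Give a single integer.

Op 1: place BK@(2,0)
Op 2: place WN@(4,0)
Op 3: place WB@(2,4)
Op 4: place WR@(3,3)
Op 5: place WN@(2,1)
Op 6: place WQ@(1,4)
Op 7: place WR@(0,2)
Op 8: place BN@(1,0)
Per-piece attacks for B:
  BN@(1,0): attacks (2,2) (3,1) (0,2)
  BK@(2,0): attacks (2,1) (3,0) (1,0) (3,1) (1,1)
Union (7 distinct): (0,2) (1,0) (1,1) (2,1) (2,2) (3,0) (3,1)

Answer: 7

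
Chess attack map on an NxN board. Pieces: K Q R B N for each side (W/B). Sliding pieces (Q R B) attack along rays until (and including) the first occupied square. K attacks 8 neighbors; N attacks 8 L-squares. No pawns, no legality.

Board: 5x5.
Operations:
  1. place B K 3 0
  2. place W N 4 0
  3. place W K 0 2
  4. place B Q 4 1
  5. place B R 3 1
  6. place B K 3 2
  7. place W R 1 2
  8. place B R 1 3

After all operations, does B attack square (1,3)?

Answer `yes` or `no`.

Answer: no

Derivation:
Op 1: place BK@(3,0)
Op 2: place WN@(4,0)
Op 3: place WK@(0,2)
Op 4: place BQ@(4,1)
Op 5: place BR@(3,1)
Op 6: place BK@(3,2)
Op 7: place WR@(1,2)
Op 8: place BR@(1,3)
Per-piece attacks for B:
  BR@(1,3): attacks (1,4) (1,2) (2,3) (3,3) (4,3) (0,3) [ray(0,-1) blocked at (1,2)]
  BK@(3,0): attacks (3,1) (4,0) (2,0) (4,1) (2,1)
  BR@(3,1): attacks (3,2) (3,0) (4,1) (2,1) (1,1) (0,1) [ray(0,1) blocked at (3,2); ray(0,-1) blocked at (3,0); ray(1,0) blocked at (4,1)]
  BK@(3,2): attacks (3,3) (3,1) (4,2) (2,2) (4,3) (4,1) (2,3) (2,1)
  BQ@(4,1): attacks (4,2) (4,3) (4,4) (4,0) (3,1) (3,2) (3,0) [ray(0,-1) blocked at (4,0); ray(-1,0) blocked at (3,1); ray(-1,1) blocked at (3,2); ray(-1,-1) blocked at (3,0)]
B attacks (1,3): no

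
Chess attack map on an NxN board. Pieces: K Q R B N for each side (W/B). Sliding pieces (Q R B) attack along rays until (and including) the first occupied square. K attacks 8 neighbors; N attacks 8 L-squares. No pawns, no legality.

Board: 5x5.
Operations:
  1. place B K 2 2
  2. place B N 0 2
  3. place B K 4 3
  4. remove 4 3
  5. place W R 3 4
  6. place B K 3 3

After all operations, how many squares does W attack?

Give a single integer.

Answer: 5

Derivation:
Op 1: place BK@(2,2)
Op 2: place BN@(0,2)
Op 3: place BK@(4,3)
Op 4: remove (4,3)
Op 5: place WR@(3,4)
Op 6: place BK@(3,3)
Per-piece attacks for W:
  WR@(3,4): attacks (3,3) (4,4) (2,4) (1,4) (0,4) [ray(0,-1) blocked at (3,3)]
Union (5 distinct): (0,4) (1,4) (2,4) (3,3) (4,4)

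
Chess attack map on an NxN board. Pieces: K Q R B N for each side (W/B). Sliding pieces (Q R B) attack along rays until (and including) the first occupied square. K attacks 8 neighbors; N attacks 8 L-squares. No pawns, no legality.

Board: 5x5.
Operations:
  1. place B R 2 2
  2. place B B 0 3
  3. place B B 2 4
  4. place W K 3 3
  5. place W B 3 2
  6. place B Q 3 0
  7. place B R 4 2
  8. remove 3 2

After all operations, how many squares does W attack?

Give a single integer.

Answer: 8

Derivation:
Op 1: place BR@(2,2)
Op 2: place BB@(0,3)
Op 3: place BB@(2,4)
Op 4: place WK@(3,3)
Op 5: place WB@(3,2)
Op 6: place BQ@(3,0)
Op 7: place BR@(4,2)
Op 8: remove (3,2)
Per-piece attacks for W:
  WK@(3,3): attacks (3,4) (3,2) (4,3) (2,3) (4,4) (4,2) (2,4) (2,2)
Union (8 distinct): (2,2) (2,3) (2,4) (3,2) (3,4) (4,2) (4,3) (4,4)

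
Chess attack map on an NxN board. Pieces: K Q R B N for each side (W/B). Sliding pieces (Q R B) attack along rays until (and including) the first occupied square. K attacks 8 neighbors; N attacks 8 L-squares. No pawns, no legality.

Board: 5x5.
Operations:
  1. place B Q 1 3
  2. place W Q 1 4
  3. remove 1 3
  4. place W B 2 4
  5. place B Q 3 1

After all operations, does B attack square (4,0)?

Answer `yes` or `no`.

Op 1: place BQ@(1,3)
Op 2: place WQ@(1,4)
Op 3: remove (1,3)
Op 4: place WB@(2,4)
Op 5: place BQ@(3,1)
Per-piece attacks for B:
  BQ@(3,1): attacks (3,2) (3,3) (3,4) (3,0) (4,1) (2,1) (1,1) (0,1) (4,2) (4,0) (2,2) (1,3) (0,4) (2,0)
B attacks (4,0): yes

Answer: yes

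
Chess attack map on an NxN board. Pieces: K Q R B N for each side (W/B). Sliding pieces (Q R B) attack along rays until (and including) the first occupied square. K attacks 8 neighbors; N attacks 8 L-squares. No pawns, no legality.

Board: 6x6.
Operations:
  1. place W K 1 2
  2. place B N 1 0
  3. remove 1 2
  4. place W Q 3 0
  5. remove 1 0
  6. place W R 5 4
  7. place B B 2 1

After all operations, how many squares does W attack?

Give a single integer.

Op 1: place WK@(1,2)
Op 2: place BN@(1,0)
Op 3: remove (1,2)
Op 4: place WQ@(3,0)
Op 5: remove (1,0)
Op 6: place WR@(5,4)
Op 7: place BB@(2,1)
Per-piece attacks for W:
  WQ@(3,0): attacks (3,1) (3,2) (3,3) (3,4) (3,5) (4,0) (5,0) (2,0) (1,0) (0,0) (4,1) (5,2) (2,1) [ray(-1,1) blocked at (2,1)]
  WR@(5,4): attacks (5,5) (5,3) (5,2) (5,1) (5,0) (4,4) (3,4) (2,4) (1,4) (0,4)
Union (20 distinct): (0,0) (0,4) (1,0) (1,4) (2,0) (2,1) (2,4) (3,1) (3,2) (3,3) (3,4) (3,5) (4,0) (4,1) (4,4) (5,0) (5,1) (5,2) (5,3) (5,5)

Answer: 20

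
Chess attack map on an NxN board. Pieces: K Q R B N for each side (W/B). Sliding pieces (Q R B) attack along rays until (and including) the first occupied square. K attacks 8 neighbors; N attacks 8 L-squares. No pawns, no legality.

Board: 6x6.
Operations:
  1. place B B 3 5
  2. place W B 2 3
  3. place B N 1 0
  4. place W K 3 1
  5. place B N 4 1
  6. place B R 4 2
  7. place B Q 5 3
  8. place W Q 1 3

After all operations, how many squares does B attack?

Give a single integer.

Op 1: place BB@(3,5)
Op 2: place WB@(2,3)
Op 3: place BN@(1,0)
Op 4: place WK@(3,1)
Op 5: place BN@(4,1)
Op 6: place BR@(4,2)
Op 7: place BQ@(5,3)
Op 8: place WQ@(1,3)
Per-piece attacks for B:
  BN@(1,0): attacks (2,2) (3,1) (0,2)
  BB@(3,5): attacks (4,4) (5,3) (2,4) (1,3) [ray(1,-1) blocked at (5,3); ray(-1,-1) blocked at (1,3)]
  BN@(4,1): attacks (5,3) (3,3) (2,2) (2,0)
  BR@(4,2): attacks (4,3) (4,4) (4,5) (4,1) (5,2) (3,2) (2,2) (1,2) (0,2) [ray(0,-1) blocked at (4,1)]
  BQ@(5,3): attacks (5,4) (5,5) (5,2) (5,1) (5,0) (4,3) (3,3) (2,3) (4,4) (3,5) (4,2) [ray(-1,0) blocked at (2,3); ray(-1,1) blocked at (3,5); ray(-1,-1) blocked at (4,2)]
Union (22 distinct): (0,2) (1,2) (1,3) (2,0) (2,2) (2,3) (2,4) (3,1) (3,2) (3,3) (3,5) (4,1) (4,2) (4,3) (4,4) (4,5) (5,0) (5,1) (5,2) (5,3) (5,4) (5,5)

Answer: 22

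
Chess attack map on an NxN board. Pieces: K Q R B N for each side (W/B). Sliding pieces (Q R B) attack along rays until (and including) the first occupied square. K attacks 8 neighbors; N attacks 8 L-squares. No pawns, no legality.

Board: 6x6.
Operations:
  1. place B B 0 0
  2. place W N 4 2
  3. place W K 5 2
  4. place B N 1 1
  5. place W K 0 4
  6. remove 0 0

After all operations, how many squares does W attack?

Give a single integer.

Answer: 16

Derivation:
Op 1: place BB@(0,0)
Op 2: place WN@(4,2)
Op 3: place WK@(5,2)
Op 4: place BN@(1,1)
Op 5: place WK@(0,4)
Op 6: remove (0,0)
Per-piece attacks for W:
  WK@(0,4): attacks (0,5) (0,3) (1,4) (1,5) (1,3)
  WN@(4,2): attacks (5,4) (3,4) (2,3) (5,0) (3,0) (2,1)
  WK@(5,2): attacks (5,3) (5,1) (4,2) (4,3) (4,1)
Union (16 distinct): (0,3) (0,5) (1,3) (1,4) (1,5) (2,1) (2,3) (3,0) (3,4) (4,1) (4,2) (4,3) (5,0) (5,1) (5,3) (5,4)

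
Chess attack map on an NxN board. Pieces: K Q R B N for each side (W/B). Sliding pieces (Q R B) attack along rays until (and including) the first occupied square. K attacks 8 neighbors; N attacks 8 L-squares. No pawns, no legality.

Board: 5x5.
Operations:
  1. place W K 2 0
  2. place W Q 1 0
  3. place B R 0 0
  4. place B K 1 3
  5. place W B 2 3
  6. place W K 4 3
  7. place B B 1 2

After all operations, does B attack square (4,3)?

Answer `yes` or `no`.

Op 1: place WK@(2,0)
Op 2: place WQ@(1,0)
Op 3: place BR@(0,0)
Op 4: place BK@(1,3)
Op 5: place WB@(2,3)
Op 6: place WK@(4,3)
Op 7: place BB@(1,2)
Per-piece attacks for B:
  BR@(0,0): attacks (0,1) (0,2) (0,3) (0,4) (1,0) [ray(1,0) blocked at (1,0)]
  BB@(1,2): attacks (2,3) (2,1) (3,0) (0,3) (0,1) [ray(1,1) blocked at (2,3)]
  BK@(1,3): attacks (1,4) (1,2) (2,3) (0,3) (2,4) (2,2) (0,4) (0,2)
B attacks (4,3): no

Answer: no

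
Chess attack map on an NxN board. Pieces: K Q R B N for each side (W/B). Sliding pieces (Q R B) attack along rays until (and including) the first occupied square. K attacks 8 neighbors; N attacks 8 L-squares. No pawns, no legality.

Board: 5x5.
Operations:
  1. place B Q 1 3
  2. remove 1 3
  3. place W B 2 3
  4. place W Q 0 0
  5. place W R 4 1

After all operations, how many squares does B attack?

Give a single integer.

Op 1: place BQ@(1,3)
Op 2: remove (1,3)
Op 3: place WB@(2,3)
Op 4: place WQ@(0,0)
Op 5: place WR@(4,1)
Per-piece attacks for B:
Union (0 distinct): (none)

Answer: 0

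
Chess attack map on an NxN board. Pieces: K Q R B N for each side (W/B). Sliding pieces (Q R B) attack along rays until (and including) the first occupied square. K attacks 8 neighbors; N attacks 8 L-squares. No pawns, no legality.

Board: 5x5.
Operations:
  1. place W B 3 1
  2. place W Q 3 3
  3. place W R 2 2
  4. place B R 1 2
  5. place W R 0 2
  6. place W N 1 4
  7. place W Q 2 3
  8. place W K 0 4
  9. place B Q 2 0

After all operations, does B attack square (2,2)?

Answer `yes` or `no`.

Answer: yes

Derivation:
Op 1: place WB@(3,1)
Op 2: place WQ@(3,3)
Op 3: place WR@(2,2)
Op 4: place BR@(1,2)
Op 5: place WR@(0,2)
Op 6: place WN@(1,4)
Op 7: place WQ@(2,3)
Op 8: place WK@(0,4)
Op 9: place BQ@(2,0)
Per-piece attacks for B:
  BR@(1,2): attacks (1,3) (1,4) (1,1) (1,0) (2,2) (0,2) [ray(0,1) blocked at (1,4); ray(1,0) blocked at (2,2); ray(-1,0) blocked at (0,2)]
  BQ@(2,0): attacks (2,1) (2,2) (3,0) (4,0) (1,0) (0,0) (3,1) (1,1) (0,2) [ray(0,1) blocked at (2,2); ray(1,1) blocked at (3,1); ray(-1,1) blocked at (0,2)]
B attacks (2,2): yes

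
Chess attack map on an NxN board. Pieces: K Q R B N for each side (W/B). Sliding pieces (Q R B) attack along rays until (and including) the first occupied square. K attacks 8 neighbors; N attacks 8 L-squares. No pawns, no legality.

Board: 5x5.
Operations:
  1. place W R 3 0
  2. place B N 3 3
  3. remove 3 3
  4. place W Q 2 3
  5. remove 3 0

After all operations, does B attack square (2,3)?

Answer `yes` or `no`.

Op 1: place WR@(3,0)
Op 2: place BN@(3,3)
Op 3: remove (3,3)
Op 4: place WQ@(2,3)
Op 5: remove (3,0)
Per-piece attacks for B:
B attacks (2,3): no

Answer: no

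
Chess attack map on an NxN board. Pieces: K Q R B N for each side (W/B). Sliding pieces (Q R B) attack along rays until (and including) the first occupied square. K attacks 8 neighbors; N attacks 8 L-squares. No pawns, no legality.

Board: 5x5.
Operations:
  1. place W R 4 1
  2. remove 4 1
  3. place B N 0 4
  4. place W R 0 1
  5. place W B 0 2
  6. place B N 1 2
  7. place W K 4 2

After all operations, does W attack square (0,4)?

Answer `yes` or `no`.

Answer: no

Derivation:
Op 1: place WR@(4,1)
Op 2: remove (4,1)
Op 3: place BN@(0,4)
Op 4: place WR@(0,1)
Op 5: place WB@(0,2)
Op 6: place BN@(1,2)
Op 7: place WK@(4,2)
Per-piece attacks for W:
  WR@(0,1): attacks (0,2) (0,0) (1,1) (2,1) (3,1) (4,1) [ray(0,1) blocked at (0,2)]
  WB@(0,2): attacks (1,3) (2,4) (1,1) (2,0)
  WK@(4,2): attacks (4,3) (4,1) (3,2) (3,3) (3,1)
W attacks (0,4): no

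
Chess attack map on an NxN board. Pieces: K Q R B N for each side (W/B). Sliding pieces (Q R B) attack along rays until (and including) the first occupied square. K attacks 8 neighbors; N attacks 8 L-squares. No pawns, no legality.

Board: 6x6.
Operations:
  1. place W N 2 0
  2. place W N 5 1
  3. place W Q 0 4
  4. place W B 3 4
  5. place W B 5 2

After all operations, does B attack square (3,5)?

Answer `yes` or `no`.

Answer: no

Derivation:
Op 1: place WN@(2,0)
Op 2: place WN@(5,1)
Op 3: place WQ@(0,4)
Op 4: place WB@(3,4)
Op 5: place WB@(5,2)
Per-piece attacks for B:
B attacks (3,5): no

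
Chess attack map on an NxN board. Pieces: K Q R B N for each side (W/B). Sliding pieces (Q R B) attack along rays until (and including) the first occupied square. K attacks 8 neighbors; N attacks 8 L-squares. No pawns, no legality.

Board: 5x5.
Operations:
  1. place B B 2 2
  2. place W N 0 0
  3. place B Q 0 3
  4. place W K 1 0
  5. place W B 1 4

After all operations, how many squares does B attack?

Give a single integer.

Op 1: place BB@(2,2)
Op 2: place WN@(0,0)
Op 3: place BQ@(0,3)
Op 4: place WK@(1,0)
Op 5: place WB@(1,4)
Per-piece attacks for B:
  BQ@(0,3): attacks (0,4) (0,2) (0,1) (0,0) (1,3) (2,3) (3,3) (4,3) (1,4) (1,2) (2,1) (3,0) [ray(0,-1) blocked at (0,0); ray(1,1) blocked at (1,4)]
  BB@(2,2): attacks (3,3) (4,4) (3,1) (4,0) (1,3) (0,4) (1,1) (0,0) [ray(-1,-1) blocked at (0,0)]
Union (16 distinct): (0,0) (0,1) (0,2) (0,4) (1,1) (1,2) (1,3) (1,4) (2,1) (2,3) (3,0) (3,1) (3,3) (4,0) (4,3) (4,4)

Answer: 16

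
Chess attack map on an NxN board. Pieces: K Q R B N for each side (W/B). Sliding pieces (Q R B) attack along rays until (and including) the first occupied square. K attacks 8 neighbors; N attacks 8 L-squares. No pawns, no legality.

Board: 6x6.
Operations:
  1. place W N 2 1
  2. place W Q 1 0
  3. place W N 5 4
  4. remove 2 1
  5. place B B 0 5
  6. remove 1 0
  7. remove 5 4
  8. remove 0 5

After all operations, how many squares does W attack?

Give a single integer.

Answer: 0

Derivation:
Op 1: place WN@(2,1)
Op 2: place WQ@(1,0)
Op 3: place WN@(5,4)
Op 4: remove (2,1)
Op 5: place BB@(0,5)
Op 6: remove (1,0)
Op 7: remove (5,4)
Op 8: remove (0,5)
Per-piece attacks for W:
Union (0 distinct): (none)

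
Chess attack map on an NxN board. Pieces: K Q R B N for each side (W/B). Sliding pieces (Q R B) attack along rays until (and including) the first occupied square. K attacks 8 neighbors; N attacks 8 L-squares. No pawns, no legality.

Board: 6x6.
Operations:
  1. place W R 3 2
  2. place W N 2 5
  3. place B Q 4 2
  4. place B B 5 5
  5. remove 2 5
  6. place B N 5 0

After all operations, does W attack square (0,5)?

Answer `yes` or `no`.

Op 1: place WR@(3,2)
Op 2: place WN@(2,5)
Op 3: place BQ@(4,2)
Op 4: place BB@(5,5)
Op 5: remove (2,5)
Op 6: place BN@(5,0)
Per-piece attacks for W:
  WR@(3,2): attacks (3,3) (3,4) (3,5) (3,1) (3,0) (4,2) (2,2) (1,2) (0,2) [ray(1,0) blocked at (4,2)]
W attacks (0,5): no

Answer: no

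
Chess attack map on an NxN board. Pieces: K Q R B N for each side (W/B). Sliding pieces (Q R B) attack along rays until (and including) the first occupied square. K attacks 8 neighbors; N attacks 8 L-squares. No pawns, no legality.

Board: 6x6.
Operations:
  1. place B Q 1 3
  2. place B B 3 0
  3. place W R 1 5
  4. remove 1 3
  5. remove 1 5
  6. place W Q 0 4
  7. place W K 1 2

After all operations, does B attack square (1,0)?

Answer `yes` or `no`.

Op 1: place BQ@(1,3)
Op 2: place BB@(3,0)
Op 3: place WR@(1,5)
Op 4: remove (1,3)
Op 5: remove (1,5)
Op 6: place WQ@(0,4)
Op 7: place WK@(1,2)
Per-piece attacks for B:
  BB@(3,0): attacks (4,1) (5,2) (2,1) (1,2) [ray(-1,1) blocked at (1,2)]
B attacks (1,0): no

Answer: no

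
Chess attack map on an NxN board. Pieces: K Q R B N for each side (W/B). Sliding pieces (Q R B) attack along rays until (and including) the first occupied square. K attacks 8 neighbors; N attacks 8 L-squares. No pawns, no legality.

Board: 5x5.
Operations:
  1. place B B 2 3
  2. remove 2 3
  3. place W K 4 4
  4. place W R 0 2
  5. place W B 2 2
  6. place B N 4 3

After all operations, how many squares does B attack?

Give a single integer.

Answer: 3

Derivation:
Op 1: place BB@(2,3)
Op 2: remove (2,3)
Op 3: place WK@(4,4)
Op 4: place WR@(0,2)
Op 5: place WB@(2,2)
Op 6: place BN@(4,3)
Per-piece attacks for B:
  BN@(4,3): attacks (2,4) (3,1) (2,2)
Union (3 distinct): (2,2) (2,4) (3,1)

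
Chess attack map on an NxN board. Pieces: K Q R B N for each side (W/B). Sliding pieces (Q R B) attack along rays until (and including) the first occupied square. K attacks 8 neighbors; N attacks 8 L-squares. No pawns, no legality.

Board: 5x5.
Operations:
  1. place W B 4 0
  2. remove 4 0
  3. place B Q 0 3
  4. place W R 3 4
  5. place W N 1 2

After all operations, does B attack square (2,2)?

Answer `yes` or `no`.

Answer: no

Derivation:
Op 1: place WB@(4,0)
Op 2: remove (4,0)
Op 3: place BQ@(0,3)
Op 4: place WR@(3,4)
Op 5: place WN@(1,2)
Per-piece attacks for B:
  BQ@(0,3): attacks (0,4) (0,2) (0,1) (0,0) (1,3) (2,3) (3,3) (4,3) (1,4) (1,2) [ray(1,-1) blocked at (1,2)]
B attacks (2,2): no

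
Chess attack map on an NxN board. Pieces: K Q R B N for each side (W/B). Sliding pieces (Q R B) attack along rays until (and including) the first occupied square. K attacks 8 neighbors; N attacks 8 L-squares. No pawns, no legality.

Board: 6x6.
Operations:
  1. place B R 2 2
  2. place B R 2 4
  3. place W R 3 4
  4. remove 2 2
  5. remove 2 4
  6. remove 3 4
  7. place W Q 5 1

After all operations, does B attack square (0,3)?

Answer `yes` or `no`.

Op 1: place BR@(2,2)
Op 2: place BR@(2,4)
Op 3: place WR@(3,4)
Op 4: remove (2,2)
Op 5: remove (2,4)
Op 6: remove (3,4)
Op 7: place WQ@(5,1)
Per-piece attacks for B:
B attacks (0,3): no

Answer: no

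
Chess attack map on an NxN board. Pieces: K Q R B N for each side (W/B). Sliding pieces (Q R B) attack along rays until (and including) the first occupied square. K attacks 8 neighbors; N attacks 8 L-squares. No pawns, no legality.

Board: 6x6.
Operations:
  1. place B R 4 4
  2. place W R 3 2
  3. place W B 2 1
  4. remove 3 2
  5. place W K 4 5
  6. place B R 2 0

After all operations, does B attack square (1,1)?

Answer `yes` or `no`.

Op 1: place BR@(4,4)
Op 2: place WR@(3,2)
Op 3: place WB@(2,1)
Op 4: remove (3,2)
Op 5: place WK@(4,5)
Op 6: place BR@(2,0)
Per-piece attacks for B:
  BR@(2,0): attacks (2,1) (3,0) (4,0) (5,0) (1,0) (0,0) [ray(0,1) blocked at (2,1)]
  BR@(4,4): attacks (4,5) (4,3) (4,2) (4,1) (4,0) (5,4) (3,4) (2,4) (1,4) (0,4) [ray(0,1) blocked at (4,5)]
B attacks (1,1): no

Answer: no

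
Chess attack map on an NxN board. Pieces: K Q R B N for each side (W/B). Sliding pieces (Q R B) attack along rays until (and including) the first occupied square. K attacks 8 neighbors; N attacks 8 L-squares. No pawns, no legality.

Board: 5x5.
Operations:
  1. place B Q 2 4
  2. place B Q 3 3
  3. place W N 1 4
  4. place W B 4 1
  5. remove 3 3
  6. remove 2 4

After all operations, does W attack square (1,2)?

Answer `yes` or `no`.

Op 1: place BQ@(2,4)
Op 2: place BQ@(3,3)
Op 3: place WN@(1,4)
Op 4: place WB@(4,1)
Op 5: remove (3,3)
Op 6: remove (2,4)
Per-piece attacks for W:
  WN@(1,4): attacks (2,2) (3,3) (0,2)
  WB@(4,1): attacks (3,2) (2,3) (1,4) (3,0) [ray(-1,1) blocked at (1,4)]
W attacks (1,2): no

Answer: no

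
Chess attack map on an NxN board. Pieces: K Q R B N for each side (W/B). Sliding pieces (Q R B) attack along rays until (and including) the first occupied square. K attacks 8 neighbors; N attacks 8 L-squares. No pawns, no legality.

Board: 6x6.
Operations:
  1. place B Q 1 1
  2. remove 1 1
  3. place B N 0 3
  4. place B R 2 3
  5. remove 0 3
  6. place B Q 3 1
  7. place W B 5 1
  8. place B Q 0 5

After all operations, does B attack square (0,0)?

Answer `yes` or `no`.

Op 1: place BQ@(1,1)
Op 2: remove (1,1)
Op 3: place BN@(0,3)
Op 4: place BR@(2,3)
Op 5: remove (0,3)
Op 6: place BQ@(3,1)
Op 7: place WB@(5,1)
Op 8: place BQ@(0,5)
Per-piece attacks for B:
  BQ@(0,5): attacks (0,4) (0,3) (0,2) (0,1) (0,0) (1,5) (2,5) (3,5) (4,5) (5,5) (1,4) (2,3) [ray(1,-1) blocked at (2,3)]
  BR@(2,3): attacks (2,4) (2,5) (2,2) (2,1) (2,0) (3,3) (4,3) (5,3) (1,3) (0,3)
  BQ@(3,1): attacks (3,2) (3,3) (3,4) (3,5) (3,0) (4,1) (5,1) (2,1) (1,1) (0,1) (4,2) (5,3) (4,0) (2,2) (1,3) (0,4) (2,0) [ray(1,0) blocked at (5,1)]
B attacks (0,0): yes

Answer: yes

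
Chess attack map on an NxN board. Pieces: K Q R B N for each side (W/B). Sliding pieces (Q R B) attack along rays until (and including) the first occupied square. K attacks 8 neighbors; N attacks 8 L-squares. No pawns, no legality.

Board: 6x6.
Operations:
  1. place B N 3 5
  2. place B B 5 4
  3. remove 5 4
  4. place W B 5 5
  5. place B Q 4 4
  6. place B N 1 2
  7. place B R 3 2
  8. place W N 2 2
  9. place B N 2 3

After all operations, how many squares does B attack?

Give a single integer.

Answer: 25

Derivation:
Op 1: place BN@(3,5)
Op 2: place BB@(5,4)
Op 3: remove (5,4)
Op 4: place WB@(5,5)
Op 5: place BQ@(4,4)
Op 6: place BN@(1,2)
Op 7: place BR@(3,2)
Op 8: place WN@(2,2)
Op 9: place BN@(2,3)
Per-piece attacks for B:
  BN@(1,2): attacks (2,4) (3,3) (0,4) (2,0) (3,1) (0,0)
  BN@(2,3): attacks (3,5) (4,4) (1,5) (0,4) (3,1) (4,2) (1,1) (0,2)
  BR@(3,2): attacks (3,3) (3,4) (3,5) (3,1) (3,0) (4,2) (5,2) (2,2) [ray(0,1) blocked at (3,5); ray(-1,0) blocked at (2,2)]
  BN@(3,5): attacks (4,3) (5,4) (2,3) (1,4)
  BQ@(4,4): attacks (4,5) (4,3) (4,2) (4,1) (4,0) (5,4) (3,4) (2,4) (1,4) (0,4) (5,5) (5,3) (3,5) (3,3) (2,2) [ray(1,1) blocked at (5,5); ray(-1,1) blocked at (3,5); ray(-1,-1) blocked at (2,2)]
Union (25 distinct): (0,0) (0,2) (0,4) (1,1) (1,4) (1,5) (2,0) (2,2) (2,3) (2,4) (3,0) (3,1) (3,3) (3,4) (3,5) (4,0) (4,1) (4,2) (4,3) (4,4) (4,5) (5,2) (5,3) (5,4) (5,5)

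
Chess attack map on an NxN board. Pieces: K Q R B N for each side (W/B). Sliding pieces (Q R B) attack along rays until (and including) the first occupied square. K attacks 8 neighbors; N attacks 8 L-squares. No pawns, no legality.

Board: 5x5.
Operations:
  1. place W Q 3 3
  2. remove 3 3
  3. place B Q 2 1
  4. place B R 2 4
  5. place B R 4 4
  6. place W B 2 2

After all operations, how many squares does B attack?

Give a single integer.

Answer: 20

Derivation:
Op 1: place WQ@(3,3)
Op 2: remove (3,3)
Op 3: place BQ@(2,1)
Op 4: place BR@(2,4)
Op 5: place BR@(4,4)
Op 6: place WB@(2,2)
Per-piece attacks for B:
  BQ@(2,1): attacks (2,2) (2,0) (3,1) (4,1) (1,1) (0,1) (3,2) (4,3) (3,0) (1,2) (0,3) (1,0) [ray(0,1) blocked at (2,2)]
  BR@(2,4): attacks (2,3) (2,2) (3,4) (4,4) (1,4) (0,4) [ray(0,-1) blocked at (2,2); ray(1,0) blocked at (4,4)]
  BR@(4,4): attacks (4,3) (4,2) (4,1) (4,0) (3,4) (2,4) [ray(-1,0) blocked at (2,4)]
Union (20 distinct): (0,1) (0,3) (0,4) (1,0) (1,1) (1,2) (1,4) (2,0) (2,2) (2,3) (2,4) (3,0) (3,1) (3,2) (3,4) (4,0) (4,1) (4,2) (4,3) (4,4)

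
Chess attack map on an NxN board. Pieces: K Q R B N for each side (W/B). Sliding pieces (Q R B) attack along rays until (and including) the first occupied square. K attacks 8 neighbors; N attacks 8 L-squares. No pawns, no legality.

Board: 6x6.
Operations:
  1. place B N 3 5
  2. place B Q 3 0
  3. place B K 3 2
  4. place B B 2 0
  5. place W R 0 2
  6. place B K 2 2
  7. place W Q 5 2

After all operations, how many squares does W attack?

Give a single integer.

Op 1: place BN@(3,5)
Op 2: place BQ@(3,0)
Op 3: place BK@(3,2)
Op 4: place BB@(2,0)
Op 5: place WR@(0,2)
Op 6: place BK@(2,2)
Op 7: place WQ@(5,2)
Per-piece attacks for W:
  WR@(0,2): attacks (0,3) (0,4) (0,5) (0,1) (0,0) (1,2) (2,2) [ray(1,0) blocked at (2,2)]
  WQ@(5,2): attacks (5,3) (5,4) (5,5) (5,1) (5,0) (4,2) (3,2) (4,3) (3,4) (2,5) (4,1) (3,0) [ray(-1,0) blocked at (3,2); ray(-1,-1) blocked at (3,0)]
Union (19 distinct): (0,0) (0,1) (0,3) (0,4) (0,5) (1,2) (2,2) (2,5) (3,0) (3,2) (3,4) (4,1) (4,2) (4,3) (5,0) (5,1) (5,3) (5,4) (5,5)

Answer: 19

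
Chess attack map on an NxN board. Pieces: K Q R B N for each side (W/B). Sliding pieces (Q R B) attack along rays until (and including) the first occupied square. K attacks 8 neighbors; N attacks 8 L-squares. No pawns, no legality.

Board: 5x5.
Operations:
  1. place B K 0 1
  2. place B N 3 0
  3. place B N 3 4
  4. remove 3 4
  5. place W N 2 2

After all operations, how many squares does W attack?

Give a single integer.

Op 1: place BK@(0,1)
Op 2: place BN@(3,0)
Op 3: place BN@(3,4)
Op 4: remove (3,4)
Op 5: place WN@(2,2)
Per-piece attacks for W:
  WN@(2,2): attacks (3,4) (4,3) (1,4) (0,3) (3,0) (4,1) (1,0) (0,1)
Union (8 distinct): (0,1) (0,3) (1,0) (1,4) (3,0) (3,4) (4,1) (4,3)

Answer: 8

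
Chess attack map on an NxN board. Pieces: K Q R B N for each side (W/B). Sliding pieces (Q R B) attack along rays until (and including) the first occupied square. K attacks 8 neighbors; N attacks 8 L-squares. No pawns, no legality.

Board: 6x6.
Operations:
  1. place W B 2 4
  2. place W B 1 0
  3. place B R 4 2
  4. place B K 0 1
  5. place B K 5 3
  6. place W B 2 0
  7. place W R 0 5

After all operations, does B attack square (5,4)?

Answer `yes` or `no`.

Answer: yes

Derivation:
Op 1: place WB@(2,4)
Op 2: place WB@(1,0)
Op 3: place BR@(4,2)
Op 4: place BK@(0,1)
Op 5: place BK@(5,3)
Op 6: place WB@(2,0)
Op 7: place WR@(0,5)
Per-piece attacks for B:
  BK@(0,1): attacks (0,2) (0,0) (1,1) (1,2) (1,0)
  BR@(4,2): attacks (4,3) (4,4) (4,5) (4,1) (4,0) (5,2) (3,2) (2,2) (1,2) (0,2)
  BK@(5,3): attacks (5,4) (5,2) (4,3) (4,4) (4,2)
B attacks (5,4): yes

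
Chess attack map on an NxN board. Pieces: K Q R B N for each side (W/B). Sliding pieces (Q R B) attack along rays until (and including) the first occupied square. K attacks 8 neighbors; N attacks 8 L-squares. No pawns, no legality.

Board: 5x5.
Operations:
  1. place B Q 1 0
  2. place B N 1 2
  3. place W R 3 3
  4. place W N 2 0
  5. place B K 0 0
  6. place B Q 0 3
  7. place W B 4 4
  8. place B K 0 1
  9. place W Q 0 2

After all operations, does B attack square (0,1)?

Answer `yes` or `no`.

Answer: yes

Derivation:
Op 1: place BQ@(1,0)
Op 2: place BN@(1,2)
Op 3: place WR@(3,3)
Op 4: place WN@(2,0)
Op 5: place BK@(0,0)
Op 6: place BQ@(0,3)
Op 7: place WB@(4,4)
Op 8: place BK@(0,1)
Op 9: place WQ@(0,2)
Per-piece attacks for B:
  BK@(0,0): attacks (0,1) (1,0) (1,1)
  BK@(0,1): attacks (0,2) (0,0) (1,1) (1,2) (1,0)
  BQ@(0,3): attacks (0,4) (0,2) (1,3) (2,3) (3,3) (1,4) (1,2) [ray(0,-1) blocked at (0,2); ray(1,0) blocked at (3,3); ray(1,-1) blocked at (1,2)]
  BQ@(1,0): attacks (1,1) (1,2) (2,0) (0,0) (2,1) (3,2) (4,3) (0,1) [ray(0,1) blocked at (1,2); ray(1,0) blocked at (2,0); ray(-1,0) blocked at (0,0); ray(-1,1) blocked at (0,1)]
  BN@(1,2): attacks (2,4) (3,3) (0,4) (2,0) (3,1) (0,0)
B attacks (0,1): yes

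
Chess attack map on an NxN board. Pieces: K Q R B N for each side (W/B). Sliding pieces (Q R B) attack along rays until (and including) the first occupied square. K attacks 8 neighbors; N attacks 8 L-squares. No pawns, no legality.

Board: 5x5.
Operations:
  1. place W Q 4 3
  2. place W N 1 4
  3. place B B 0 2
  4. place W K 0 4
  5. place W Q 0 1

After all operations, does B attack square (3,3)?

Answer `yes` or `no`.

Op 1: place WQ@(4,3)
Op 2: place WN@(1,4)
Op 3: place BB@(0,2)
Op 4: place WK@(0,4)
Op 5: place WQ@(0,1)
Per-piece attacks for B:
  BB@(0,2): attacks (1,3) (2,4) (1,1) (2,0)
B attacks (3,3): no

Answer: no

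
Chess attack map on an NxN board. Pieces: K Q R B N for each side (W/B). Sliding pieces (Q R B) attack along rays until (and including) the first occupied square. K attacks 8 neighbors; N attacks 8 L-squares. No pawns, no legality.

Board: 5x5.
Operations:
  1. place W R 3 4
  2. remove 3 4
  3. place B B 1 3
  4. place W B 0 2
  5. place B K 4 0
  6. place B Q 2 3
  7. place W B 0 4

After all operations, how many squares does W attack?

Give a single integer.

Answer: 3

Derivation:
Op 1: place WR@(3,4)
Op 2: remove (3,4)
Op 3: place BB@(1,3)
Op 4: place WB@(0,2)
Op 5: place BK@(4,0)
Op 6: place BQ@(2,3)
Op 7: place WB@(0,4)
Per-piece attacks for W:
  WB@(0,2): attacks (1,3) (1,1) (2,0) [ray(1,1) blocked at (1,3)]
  WB@(0,4): attacks (1,3) [ray(1,-1) blocked at (1,3)]
Union (3 distinct): (1,1) (1,3) (2,0)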